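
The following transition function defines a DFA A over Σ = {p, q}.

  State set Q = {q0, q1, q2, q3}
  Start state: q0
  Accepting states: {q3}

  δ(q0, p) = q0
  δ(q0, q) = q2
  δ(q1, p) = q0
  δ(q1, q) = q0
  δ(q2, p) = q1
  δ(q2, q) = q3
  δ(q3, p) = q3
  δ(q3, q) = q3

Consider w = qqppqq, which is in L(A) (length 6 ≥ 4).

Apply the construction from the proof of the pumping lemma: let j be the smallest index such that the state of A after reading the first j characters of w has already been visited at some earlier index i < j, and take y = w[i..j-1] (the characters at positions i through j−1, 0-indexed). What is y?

Run of A on w = q q p p q q:
  step 0: q0  (start)
  step 1: q2  (read q: q0→q2)
  step 2: q3  (read q: q2→q3)
  step 3: q3  (read p: q3→q3)   ← first repeat (q3 seen earlier)
  step 4: q3  (read p: q3→q3)
  step 5: q3  (read q: q3→q3)
  step 6: q3  (read q: q3→q3)

So i = 2, j = 3, giving x = w[0:2] = qq, y = w[2:3] = p, z = w[3:6] = pqq.
Check: |xy| = 3 ≤ 4 and |y| = 1 ≥ 1. Reading y takes A from q3 back to q3, so every xyⁱz is accepted.
Pumping length from the standard proof: p = 4 (the number of states). The repeated state found above gives |xy| = j ≤ 4 and |y| = j − i ≥ 1.

p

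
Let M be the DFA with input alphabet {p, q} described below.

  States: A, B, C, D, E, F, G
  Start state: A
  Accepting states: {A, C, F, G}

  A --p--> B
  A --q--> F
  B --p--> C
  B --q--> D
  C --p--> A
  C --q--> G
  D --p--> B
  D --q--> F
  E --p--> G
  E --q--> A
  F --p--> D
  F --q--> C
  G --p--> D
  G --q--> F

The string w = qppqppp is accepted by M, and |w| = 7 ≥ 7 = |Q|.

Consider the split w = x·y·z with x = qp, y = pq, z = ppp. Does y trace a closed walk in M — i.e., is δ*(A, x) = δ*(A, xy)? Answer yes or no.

State sequence: A -q-> F -p-> D -p-> B -q-> D

After x (step 2): D. After xy (step 4): D.
They match, so y = pq drives M around a cycle from D back to itself; pumping y any number of times keeps M in D before reading z, and xyⁱz ∈ L(M) for every i ≥ 0.

yes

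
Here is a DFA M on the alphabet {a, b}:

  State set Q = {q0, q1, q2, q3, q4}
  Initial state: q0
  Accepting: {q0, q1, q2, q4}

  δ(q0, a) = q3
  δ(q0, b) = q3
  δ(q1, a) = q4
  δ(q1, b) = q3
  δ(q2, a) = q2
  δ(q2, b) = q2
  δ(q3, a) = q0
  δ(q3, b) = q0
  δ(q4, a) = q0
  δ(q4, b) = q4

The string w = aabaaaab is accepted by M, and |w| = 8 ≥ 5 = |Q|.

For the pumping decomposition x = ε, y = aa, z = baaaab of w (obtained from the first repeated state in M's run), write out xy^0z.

baaaab

xy⁰z = xz = ε·baaaab = baaaab.
Reading y = aa takes M from q0 back to q0, so after x the machine is still in q0, and z then leads to the accepting state q0. Hence baaaab ∈ L(M).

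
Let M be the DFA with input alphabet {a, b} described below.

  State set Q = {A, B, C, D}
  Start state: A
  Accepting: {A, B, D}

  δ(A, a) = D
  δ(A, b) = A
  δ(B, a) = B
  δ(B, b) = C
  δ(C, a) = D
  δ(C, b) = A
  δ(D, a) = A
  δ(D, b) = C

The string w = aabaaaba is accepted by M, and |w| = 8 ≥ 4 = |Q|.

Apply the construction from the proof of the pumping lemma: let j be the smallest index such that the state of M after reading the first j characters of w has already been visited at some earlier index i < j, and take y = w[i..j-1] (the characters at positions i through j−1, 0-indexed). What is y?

State sequence: A -a-> D -a-> A -b-> A -a-> D -a-> A -a-> D -b-> C -a-> D
First repeat at step 2: A was already visited.

So i = 0, j = 2, giving x = w[0:0] = ε, y = w[0:2] = aa, z = w[2:8] = baaaba.
Check: |xy| = 2 ≤ 4 and |y| = 2 ≥ 1. Reading y takes M from A back to A, so every xyⁱz is accepted.
The DFA has 4 states, so the proof of the pumping lemma guarantees a repeated state among the first 4+1 visited; the segment between the two visits is the pumpable y.

aa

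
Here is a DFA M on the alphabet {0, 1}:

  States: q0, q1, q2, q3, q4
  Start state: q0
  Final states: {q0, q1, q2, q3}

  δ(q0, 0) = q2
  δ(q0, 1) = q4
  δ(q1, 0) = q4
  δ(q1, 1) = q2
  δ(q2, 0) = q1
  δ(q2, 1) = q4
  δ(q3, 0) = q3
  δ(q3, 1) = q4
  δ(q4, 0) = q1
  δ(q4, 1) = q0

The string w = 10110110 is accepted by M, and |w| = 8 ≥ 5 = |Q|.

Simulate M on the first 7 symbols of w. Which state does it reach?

Run of M on the first 7 characters of w = 1 0 1 1 0 1 1:
  step 0: q0  (start)
  step 1: q4  (read 1: q0→q4)
  step 2: q1  (read 0: q4→q1)
  step 3: q2  (read 1: q1→q2)
  step 4: q4  (read 1: q2→q4)
  step 5: q1  (read 0: q4→q1)
  step 6: q2  (read 1: q1→q2)
  step 7: q4  (read 1: q2→q4)

After reading 7 characters, M is in state q4.

q4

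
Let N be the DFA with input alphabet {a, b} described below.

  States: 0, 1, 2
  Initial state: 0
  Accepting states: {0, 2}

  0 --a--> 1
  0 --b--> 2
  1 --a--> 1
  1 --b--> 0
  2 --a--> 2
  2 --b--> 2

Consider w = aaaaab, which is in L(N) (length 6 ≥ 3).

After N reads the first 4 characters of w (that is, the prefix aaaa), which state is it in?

Run of N on the first 4 characters of w = a a a a:
  step 0: 0  (start)
  step 1: 1  (read a: 0→1)
  step 2: 1  (read a: 1→1)
  step 3: 1  (read a: 1→1)
  step 4: 1  (read a: 1→1)

After reading 4 characters, N is in state 1.

1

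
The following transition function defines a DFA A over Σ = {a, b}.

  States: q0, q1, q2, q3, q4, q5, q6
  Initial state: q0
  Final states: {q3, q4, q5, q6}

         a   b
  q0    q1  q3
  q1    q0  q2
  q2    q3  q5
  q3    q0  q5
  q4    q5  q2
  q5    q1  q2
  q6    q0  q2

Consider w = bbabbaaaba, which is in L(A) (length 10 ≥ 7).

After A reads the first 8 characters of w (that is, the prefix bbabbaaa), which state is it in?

State sequence: q0 -b-> q3 -b-> q5 -a-> q1 -b-> q2 -b-> q5 -a-> q1 -a-> q0 -a-> q1

After reading 8 characters, A is in state q1.

q1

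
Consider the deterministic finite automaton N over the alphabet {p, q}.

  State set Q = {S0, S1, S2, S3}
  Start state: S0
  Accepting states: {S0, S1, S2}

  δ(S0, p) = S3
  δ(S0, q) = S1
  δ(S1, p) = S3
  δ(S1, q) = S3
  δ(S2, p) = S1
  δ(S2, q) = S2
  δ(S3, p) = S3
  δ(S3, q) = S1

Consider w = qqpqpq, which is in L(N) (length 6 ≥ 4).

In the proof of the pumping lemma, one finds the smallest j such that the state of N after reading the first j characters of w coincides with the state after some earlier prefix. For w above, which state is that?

S3

State sequence: S0 -q-> S1 -q-> S3 -p-> S3 -q-> S1 -p-> S3 -q-> S1
First repeat at step 3: S3 was already visited.

The earliest repeat is at step j = 3: N is in S3, which it already visited at step i = 2.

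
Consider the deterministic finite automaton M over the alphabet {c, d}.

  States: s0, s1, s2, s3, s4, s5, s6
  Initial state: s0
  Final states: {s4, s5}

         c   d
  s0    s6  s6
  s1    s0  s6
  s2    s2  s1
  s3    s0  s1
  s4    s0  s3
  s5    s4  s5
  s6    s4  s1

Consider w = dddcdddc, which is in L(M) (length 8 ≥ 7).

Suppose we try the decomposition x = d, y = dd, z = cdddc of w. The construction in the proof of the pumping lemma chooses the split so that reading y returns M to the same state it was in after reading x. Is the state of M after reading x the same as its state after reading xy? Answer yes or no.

State sequence: s0 -d-> s6 -d-> s1 -d-> s6

After x (step 1): s6. After xy (step 3): s6.
They match, so y = dd drives M around a cycle from s6 back to itself; pumping y any number of times keeps M in s6 before reading z, and xyⁱz ∈ L(M) for every i ≥ 0.

yes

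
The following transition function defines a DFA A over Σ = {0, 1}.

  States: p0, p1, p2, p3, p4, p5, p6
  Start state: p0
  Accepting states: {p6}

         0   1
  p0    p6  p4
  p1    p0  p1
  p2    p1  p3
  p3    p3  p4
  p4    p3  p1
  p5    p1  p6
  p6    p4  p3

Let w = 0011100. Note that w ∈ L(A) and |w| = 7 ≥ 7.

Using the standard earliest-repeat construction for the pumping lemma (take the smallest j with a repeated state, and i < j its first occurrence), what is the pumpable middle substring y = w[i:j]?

1

Run of A on w = 0 0 1 1 1 0 0:
  step 0: p0  (start)
  step 1: p6  (read 0: p0→p6)
  step 2: p4  (read 0: p6→p4)
  step 3: p1  (read 1: p4→p1)
  step 4: p1  (read 1: p1→p1)   ← first repeat (p1 seen earlier)
  step 5: p1  (read 1: p1→p1)
  step 6: p0  (read 0: p1→p0)
  step 7: p6  (read 0: p0→p6)

So i = 3, j = 4, giving x = w[0:3] = 001, y = w[3:4] = 1, z = w[4:7] = 100.
Check: |xy| = 4 ≤ 7 and |y| = 1 ≥ 1. Reading y takes A from p1 back to p1, so every xyⁱz is accepted.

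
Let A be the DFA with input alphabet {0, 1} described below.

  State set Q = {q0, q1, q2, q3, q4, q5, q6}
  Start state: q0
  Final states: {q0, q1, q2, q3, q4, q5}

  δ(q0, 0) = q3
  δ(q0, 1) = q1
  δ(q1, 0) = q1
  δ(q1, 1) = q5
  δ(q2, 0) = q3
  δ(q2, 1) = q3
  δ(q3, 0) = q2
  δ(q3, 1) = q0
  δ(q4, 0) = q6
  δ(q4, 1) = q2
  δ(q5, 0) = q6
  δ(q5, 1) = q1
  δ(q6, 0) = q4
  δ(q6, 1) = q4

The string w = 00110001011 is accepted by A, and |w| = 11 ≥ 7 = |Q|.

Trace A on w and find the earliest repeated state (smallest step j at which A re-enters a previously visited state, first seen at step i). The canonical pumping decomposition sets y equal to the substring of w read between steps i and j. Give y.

Run of A on w = 0 0 1 1 0 0 0 1 0 1 1:
  step 0: q0  (start)
  step 1: q3  (read 0: q0→q3)
  step 2: q2  (read 0: q3→q2)
  step 3: q3  (read 1: q2→q3)   ← first repeat (q3 seen earlier)
  step 4: q0  (read 1: q3→q0)
  step 5: q3  (read 0: q0→q3)
  step 6: q2  (read 0: q3→q2)
  step 7: q3  (read 0: q2→q3)
  step 8: q0  (read 1: q3→q0)
  step 9: q3  (read 0: q0→q3)
  step 10: q0  (read 1: q3→q0)
  step 11: q1  (read 1: q0→q1)

So i = 1, j = 3, giving x = w[0:1] = 0, y = w[1:3] = 01, z = w[3:11] = 10001011.
Check: |xy| = 3 ≤ 7 and |y| = 2 ≥ 1. Reading y takes A from q3 back to q3, so every xyⁱz is accepted.
Since A has 7 states, any run of length ≥ 7 visits 7+1 states, so by pigeonhole some state repeats within the first 7 steps — that repeat gives the pumpable loop.

01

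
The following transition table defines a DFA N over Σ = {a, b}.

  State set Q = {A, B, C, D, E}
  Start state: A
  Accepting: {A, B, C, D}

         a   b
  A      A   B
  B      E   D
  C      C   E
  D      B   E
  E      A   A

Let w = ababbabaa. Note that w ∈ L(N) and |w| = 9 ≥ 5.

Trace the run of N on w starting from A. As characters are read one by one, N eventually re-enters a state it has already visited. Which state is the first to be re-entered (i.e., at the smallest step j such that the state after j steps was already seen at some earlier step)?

State sequence: A -a-> A -b-> B -a-> E -b-> A -b-> B -a-> E -b-> A -a-> A -a-> A
First repeat at step 1: A was already visited.

The earliest repeat is at step j = 1: N is in A, which it already visited at step i = 0.

A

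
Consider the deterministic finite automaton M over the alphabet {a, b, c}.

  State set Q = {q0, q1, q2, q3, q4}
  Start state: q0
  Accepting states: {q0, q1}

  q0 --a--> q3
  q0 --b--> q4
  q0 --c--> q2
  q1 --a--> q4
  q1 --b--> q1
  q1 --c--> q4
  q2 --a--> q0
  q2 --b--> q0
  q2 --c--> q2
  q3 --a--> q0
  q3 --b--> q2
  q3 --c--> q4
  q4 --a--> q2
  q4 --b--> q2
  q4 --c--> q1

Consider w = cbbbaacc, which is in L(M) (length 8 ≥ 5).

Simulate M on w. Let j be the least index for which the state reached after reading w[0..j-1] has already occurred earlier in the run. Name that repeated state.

Run of M on w = c b b b a a c c:
  step 0: q0  (start)
  step 1: q2  (read c: q0→q2)
  step 2: q0  (read b: q2→q0)   ← first repeat (q0 seen earlier)
  step 3: q4  (read b: q0→q4)
  step 4: q2  (read b: q4→q2)
  step 5: q0  (read a: q2→q0)
  step 6: q3  (read a: q0→q3)
  step 7: q4  (read c: q3→q4)
  step 8: q1  (read c: q4→q1)

The earliest repeat is at step j = 2: M is in q0, which it already visited at step i = 0.

q0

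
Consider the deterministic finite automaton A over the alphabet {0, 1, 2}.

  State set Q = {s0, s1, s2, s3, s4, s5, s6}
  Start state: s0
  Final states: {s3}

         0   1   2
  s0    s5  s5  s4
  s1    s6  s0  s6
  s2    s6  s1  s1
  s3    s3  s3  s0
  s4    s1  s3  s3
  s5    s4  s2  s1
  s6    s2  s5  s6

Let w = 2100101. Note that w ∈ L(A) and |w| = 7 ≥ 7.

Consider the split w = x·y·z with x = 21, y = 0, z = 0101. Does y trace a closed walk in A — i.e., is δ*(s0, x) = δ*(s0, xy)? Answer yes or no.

yes

Run of A on the first 3 characters of w = 2 1 0:
  step 0: s0  (start)
  step 1: s4  (read 2: s0→s4)
  step 2: s3  (read 1: s4→s3)
  step 3: s3  (read 0: s3→s3)

After x (step 2): s3. After xy (step 3): s3.
They match, so y = 0 drives A around a cycle from s3 back to itself; pumping y any number of times keeps A in s3 before reading z, and xyⁱz ∈ L(A) for every i ≥ 0.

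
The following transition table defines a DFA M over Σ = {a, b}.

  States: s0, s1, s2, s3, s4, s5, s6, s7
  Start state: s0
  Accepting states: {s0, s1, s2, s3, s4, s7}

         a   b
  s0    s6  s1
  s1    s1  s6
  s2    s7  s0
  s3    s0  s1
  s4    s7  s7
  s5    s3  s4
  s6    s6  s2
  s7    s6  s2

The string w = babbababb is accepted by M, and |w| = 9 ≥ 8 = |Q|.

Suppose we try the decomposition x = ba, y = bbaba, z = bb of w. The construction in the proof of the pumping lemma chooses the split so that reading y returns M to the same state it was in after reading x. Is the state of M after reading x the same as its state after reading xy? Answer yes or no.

no

State sequence: s0 -b-> s1 -a-> s1 -b-> s6 -b-> s2 -a-> s7 -b-> s2 -a-> s7

After x (step 2): s1. After xy (step 7): s7.
They differ (s1 ≠ s7), so y is not a cycle from the state after x; this split is not the one the pumping-lemma construction produces, and pumping y need not keep the string in L(M).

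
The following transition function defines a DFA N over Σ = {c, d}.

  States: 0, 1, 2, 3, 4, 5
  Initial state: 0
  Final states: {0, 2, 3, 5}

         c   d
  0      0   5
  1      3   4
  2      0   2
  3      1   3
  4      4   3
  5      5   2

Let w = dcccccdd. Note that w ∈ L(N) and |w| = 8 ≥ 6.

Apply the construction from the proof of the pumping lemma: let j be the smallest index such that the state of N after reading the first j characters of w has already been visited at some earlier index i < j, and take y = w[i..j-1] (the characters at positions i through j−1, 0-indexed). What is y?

State sequence: 0 -d-> 5 -c-> 5 -c-> 5 -c-> 5 -c-> 5 -c-> 5 -d-> 2 -d-> 2
First repeat at step 2: 5 was already visited.

So i = 1, j = 2, giving x = w[0:1] = d, y = w[1:2] = c, z = w[2:8] = ccccdd.
Check: |xy| = 2 ≤ 6 and |y| = 1 ≥ 1. Reading y takes N from 5 back to 5, so every xyⁱz is accepted.

c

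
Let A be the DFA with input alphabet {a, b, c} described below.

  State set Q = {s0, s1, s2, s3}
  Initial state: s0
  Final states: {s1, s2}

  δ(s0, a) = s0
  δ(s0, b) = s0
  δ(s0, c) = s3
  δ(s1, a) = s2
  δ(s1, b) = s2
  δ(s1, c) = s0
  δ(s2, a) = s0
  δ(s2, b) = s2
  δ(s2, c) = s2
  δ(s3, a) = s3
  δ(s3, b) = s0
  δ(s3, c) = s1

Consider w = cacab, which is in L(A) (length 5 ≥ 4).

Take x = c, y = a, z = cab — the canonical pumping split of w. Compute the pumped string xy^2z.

xy^2z = c·a·a·cab = caacab.
Reading y = a takes A from s3 back to s3, so after x·y·y the machine is still in s3, and z then leads to the accepting state s2. Hence caacab ∈ L(A).

caacab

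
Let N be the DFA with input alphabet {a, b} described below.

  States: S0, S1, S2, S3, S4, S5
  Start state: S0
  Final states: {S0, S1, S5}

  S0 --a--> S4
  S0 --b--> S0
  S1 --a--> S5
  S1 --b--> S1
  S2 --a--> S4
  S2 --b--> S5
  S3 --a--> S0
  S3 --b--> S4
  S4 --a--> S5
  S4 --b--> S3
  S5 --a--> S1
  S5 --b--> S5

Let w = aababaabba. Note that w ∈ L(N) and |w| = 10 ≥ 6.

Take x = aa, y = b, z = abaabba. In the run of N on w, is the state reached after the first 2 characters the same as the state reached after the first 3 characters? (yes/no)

Run of N on the first 3 characters of w = a a b:
  step 0: S0  (start)
  step 1: S4  (read a: S0→S4)
  step 2: S5  (read a: S4→S5)
  step 3: S5  (read b: S5→S5)

After x (step 2): S5. After xy (step 3): S5.
They match, so y = b drives N around a cycle from S5 back to itself; pumping y any number of times keeps N in S5 before reading z, and xyⁱz ∈ L(N) for every i ≥ 0.

yes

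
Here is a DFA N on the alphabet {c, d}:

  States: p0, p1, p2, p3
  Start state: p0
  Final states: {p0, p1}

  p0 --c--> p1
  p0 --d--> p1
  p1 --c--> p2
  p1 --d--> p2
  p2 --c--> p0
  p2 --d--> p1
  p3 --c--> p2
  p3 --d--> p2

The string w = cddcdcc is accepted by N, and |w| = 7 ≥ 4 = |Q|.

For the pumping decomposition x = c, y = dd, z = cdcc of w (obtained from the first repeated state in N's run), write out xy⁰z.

ccdcc

xy⁰z = xz = c·cdcc = ccdcc.
Reading y = dd takes N from p1 back to p1, so after x the machine is still in p1, and z then leads to the accepting state p0. Hence ccdcc ∈ L(N).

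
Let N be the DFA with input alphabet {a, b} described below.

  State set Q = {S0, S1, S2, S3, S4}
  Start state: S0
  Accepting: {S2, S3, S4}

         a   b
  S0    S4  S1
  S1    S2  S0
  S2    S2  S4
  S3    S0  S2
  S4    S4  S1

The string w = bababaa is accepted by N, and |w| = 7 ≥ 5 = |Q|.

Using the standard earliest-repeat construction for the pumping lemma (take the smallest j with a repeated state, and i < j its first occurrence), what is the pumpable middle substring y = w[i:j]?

a

State sequence: S0 -b-> S1 -a-> S2 -b-> S4 -a-> S4 -b-> S1 -a-> S2 -a-> S2
First repeat at step 4: S4 was already visited.

So i = 3, j = 4, giving x = w[0:3] = bab, y = w[3:4] = a, z = w[4:7] = baa.
Check: |xy| = 4 ≤ 5 and |y| = 1 ≥ 1. Reading y takes N from S4 back to S4, so every xyⁱz is accepted.
The DFA has 5 states, so the proof of the pumping lemma guarantees a repeated state among the first 5+1 visited; the segment between the two visits is the pumpable y.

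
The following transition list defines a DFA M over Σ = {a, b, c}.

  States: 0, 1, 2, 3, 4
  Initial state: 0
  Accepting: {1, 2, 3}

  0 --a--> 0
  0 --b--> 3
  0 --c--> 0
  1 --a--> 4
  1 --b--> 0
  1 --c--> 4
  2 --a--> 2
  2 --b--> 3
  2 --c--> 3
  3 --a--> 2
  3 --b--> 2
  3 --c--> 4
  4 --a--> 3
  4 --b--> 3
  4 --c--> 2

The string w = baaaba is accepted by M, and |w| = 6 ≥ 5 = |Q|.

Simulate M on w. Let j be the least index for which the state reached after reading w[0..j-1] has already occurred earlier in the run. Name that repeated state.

2

Run of M on w = b a a a b a:
  step 0: 0  (start)
  step 1: 3  (read b: 0→3)
  step 2: 2  (read a: 3→2)
  step 3: 2  (read a: 2→2)   ← first repeat (2 seen earlier)
  step 4: 2  (read a: 2→2)
  step 5: 3  (read b: 2→3)
  step 6: 2  (read a: 3→2)

The earliest repeat is at step j = 3: M is in 2, which it already visited at step i = 2.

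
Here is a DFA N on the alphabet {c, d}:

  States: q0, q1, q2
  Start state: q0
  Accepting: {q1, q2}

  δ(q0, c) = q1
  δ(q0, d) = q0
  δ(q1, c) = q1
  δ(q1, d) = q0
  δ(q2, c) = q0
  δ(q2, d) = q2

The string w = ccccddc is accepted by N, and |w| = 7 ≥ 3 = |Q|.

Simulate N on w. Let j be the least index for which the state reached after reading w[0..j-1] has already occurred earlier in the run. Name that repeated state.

State sequence: q0 -c-> q1 -c-> q1 -c-> q1 -c-> q1 -d-> q0 -d-> q0 -c-> q1
First repeat at step 2: q1 was already visited.

The earliest repeat is at step j = 2: N is in q1, which it already visited at step i = 1.

q1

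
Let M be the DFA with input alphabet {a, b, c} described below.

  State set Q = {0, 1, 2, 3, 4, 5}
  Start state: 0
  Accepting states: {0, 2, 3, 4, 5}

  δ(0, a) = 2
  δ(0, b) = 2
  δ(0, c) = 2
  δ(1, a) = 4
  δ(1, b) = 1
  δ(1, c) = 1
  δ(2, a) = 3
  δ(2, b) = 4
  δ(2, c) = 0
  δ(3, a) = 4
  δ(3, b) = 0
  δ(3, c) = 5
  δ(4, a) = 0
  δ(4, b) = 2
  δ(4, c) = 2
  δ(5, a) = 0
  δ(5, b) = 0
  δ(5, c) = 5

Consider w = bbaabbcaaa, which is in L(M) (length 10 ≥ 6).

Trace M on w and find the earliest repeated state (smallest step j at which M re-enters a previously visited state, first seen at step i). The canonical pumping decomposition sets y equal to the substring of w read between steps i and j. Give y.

bba

State sequence: 0 -b-> 2 -b-> 4 -a-> 0 -a-> 2 -b-> 4 -b-> 2 -c-> 0 -a-> 2 -a-> 3 -a-> 4
First repeat at step 3: 0 was already visited.

So i = 0, j = 3, giving x = w[0:0] = ε, y = w[0:3] = bba, z = w[3:10] = abbcaaa.
Check: |xy| = 3 ≤ 6 and |y| = 3 ≥ 1. Reading y takes M from 0 back to 0, so every xyⁱz is accepted.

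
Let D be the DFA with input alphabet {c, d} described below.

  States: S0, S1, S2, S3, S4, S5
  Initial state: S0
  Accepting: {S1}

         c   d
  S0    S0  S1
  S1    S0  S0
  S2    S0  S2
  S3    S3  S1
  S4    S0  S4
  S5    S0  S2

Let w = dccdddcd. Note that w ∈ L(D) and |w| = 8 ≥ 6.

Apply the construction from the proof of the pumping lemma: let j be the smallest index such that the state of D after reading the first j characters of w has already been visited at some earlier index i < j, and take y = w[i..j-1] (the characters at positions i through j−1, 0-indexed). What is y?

State sequence: S0 -d-> S1 -c-> S0 -c-> S0 -d-> S1 -d-> S0 -d-> S1 -c-> S0 -d-> S1
First repeat at step 2: S0 was already visited.

So i = 0, j = 2, giving x = w[0:0] = ε, y = w[0:2] = dc, z = w[2:8] = cdddcd.
Check: |xy| = 2 ≤ 6 and |y| = 2 ≥ 1. Reading y takes D from S0 back to S0, so every xyⁱz is accepted.
Pumping length from the standard proof: p = 6 (the number of states). The repeated state found above gives |xy| = j ≤ 6 and |y| = j − i ≥ 1.

dc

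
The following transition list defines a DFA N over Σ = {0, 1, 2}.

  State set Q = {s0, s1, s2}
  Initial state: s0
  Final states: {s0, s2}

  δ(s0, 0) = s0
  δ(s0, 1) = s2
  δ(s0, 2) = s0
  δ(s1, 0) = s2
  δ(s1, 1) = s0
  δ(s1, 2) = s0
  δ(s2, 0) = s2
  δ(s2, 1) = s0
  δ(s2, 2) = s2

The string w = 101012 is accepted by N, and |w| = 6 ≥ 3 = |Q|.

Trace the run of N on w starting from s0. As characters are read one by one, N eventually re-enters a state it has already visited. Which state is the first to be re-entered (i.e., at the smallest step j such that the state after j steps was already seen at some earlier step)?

s2

State sequence: s0 -1-> s2 -0-> s2 -1-> s0 -0-> s0 -1-> s2 -2-> s2
First repeat at step 2: s2 was already visited.

The earliest repeat is at step j = 2: N is in s2, which it already visited at step i = 1.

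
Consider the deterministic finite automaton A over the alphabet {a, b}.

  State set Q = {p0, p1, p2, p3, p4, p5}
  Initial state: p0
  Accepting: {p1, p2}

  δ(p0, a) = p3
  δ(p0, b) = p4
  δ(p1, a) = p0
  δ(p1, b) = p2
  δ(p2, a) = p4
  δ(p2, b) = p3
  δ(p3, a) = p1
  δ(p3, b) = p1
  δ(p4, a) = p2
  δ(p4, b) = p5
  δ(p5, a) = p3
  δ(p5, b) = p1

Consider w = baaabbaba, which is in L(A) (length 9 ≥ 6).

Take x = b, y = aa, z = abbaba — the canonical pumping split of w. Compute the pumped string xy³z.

xy^3z = b·aa·aa·aa·abbaba = baaaaaaabbaba.
Reading y = aa takes A from p4 back to p4, so after x·y·y·y the machine is still in p4, and z then leads to the accepting state p2. Hence baaaaaaabbaba ∈ L(A).

baaaaaaabbaba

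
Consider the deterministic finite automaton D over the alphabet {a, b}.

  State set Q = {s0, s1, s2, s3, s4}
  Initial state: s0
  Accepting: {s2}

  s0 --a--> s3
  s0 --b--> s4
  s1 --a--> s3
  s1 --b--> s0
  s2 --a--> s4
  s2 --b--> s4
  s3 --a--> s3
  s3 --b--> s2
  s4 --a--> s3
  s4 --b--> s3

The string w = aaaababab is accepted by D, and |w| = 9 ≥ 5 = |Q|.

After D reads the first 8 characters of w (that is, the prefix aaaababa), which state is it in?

Run of D on the first 8 characters of w = a a a a b a b a:
  step 0: s0  (start)
  step 1: s3  (read a: s0→s3)
  step 2: s3  (read a: s3→s3)
  step 3: s3  (read a: s3→s3)
  step 4: s3  (read a: s3→s3)
  step 5: s2  (read b: s3→s2)
  step 6: s4  (read a: s2→s4)
  step 7: s3  (read b: s4→s3)
  step 8: s3  (read a: s3→s3)

After reading 8 characters, D is in state s3.

s3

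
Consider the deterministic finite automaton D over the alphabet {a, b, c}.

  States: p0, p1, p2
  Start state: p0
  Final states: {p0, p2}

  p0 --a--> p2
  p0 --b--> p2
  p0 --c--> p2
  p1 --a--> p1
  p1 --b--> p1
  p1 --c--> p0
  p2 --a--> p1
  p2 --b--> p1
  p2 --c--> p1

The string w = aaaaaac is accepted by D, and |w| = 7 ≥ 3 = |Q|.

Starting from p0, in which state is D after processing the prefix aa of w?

p1

Run of D on the first 2 characters of w = a a:
  step 0: p0  (start)
  step 1: p2  (read a: p0→p2)
  step 2: p1  (read a: p2→p1)

After reading 2 characters, D is in state p1.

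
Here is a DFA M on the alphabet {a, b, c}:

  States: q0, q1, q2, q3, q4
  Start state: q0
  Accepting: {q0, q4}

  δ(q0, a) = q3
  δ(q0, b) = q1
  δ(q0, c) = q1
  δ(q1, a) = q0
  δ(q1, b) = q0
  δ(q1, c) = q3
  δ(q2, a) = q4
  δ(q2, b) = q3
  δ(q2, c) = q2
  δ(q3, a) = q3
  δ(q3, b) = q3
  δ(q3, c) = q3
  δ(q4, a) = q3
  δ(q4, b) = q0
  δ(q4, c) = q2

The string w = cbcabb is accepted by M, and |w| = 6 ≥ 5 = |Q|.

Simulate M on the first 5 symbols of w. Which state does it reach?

State sequence: q0 -c-> q1 -b-> q0 -c-> q1 -a-> q0 -b-> q1

After reading 5 characters, M is in state q1.
(This kind of state-tracing is the core of the pumping-lemma construction: with 5 states, pigeonhole forces a repeat within the first 5 steps.)

q1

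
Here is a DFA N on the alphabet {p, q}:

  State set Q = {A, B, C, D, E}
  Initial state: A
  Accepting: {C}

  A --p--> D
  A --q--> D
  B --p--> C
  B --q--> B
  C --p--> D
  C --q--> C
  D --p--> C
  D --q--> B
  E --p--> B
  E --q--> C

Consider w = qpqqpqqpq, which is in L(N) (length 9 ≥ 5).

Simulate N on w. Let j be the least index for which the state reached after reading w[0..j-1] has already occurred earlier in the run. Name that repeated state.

State sequence: A -q-> D -p-> C -q-> C -q-> C -p-> D -q-> B -q-> B -p-> C -q-> C
First repeat at step 3: C was already visited.

The earliest repeat is at step j = 3: N is in C, which it already visited at step i = 2.
Pumping length from the standard proof: p = 5 (the number of states). The repeated state found above gives |xy| = j ≤ 5 and |y| = j − i ≥ 1.

C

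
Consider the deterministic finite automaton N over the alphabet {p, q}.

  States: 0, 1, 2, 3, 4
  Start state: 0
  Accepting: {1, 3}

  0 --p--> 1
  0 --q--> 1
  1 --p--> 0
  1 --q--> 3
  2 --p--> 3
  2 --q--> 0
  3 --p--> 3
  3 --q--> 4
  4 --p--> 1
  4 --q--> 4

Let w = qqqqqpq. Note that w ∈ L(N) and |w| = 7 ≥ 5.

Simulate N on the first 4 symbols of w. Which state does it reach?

4

State sequence: 0 -q-> 1 -q-> 3 -q-> 4 -q-> 4

After reading 4 characters, N is in state 4.
(This kind of state-tracing is the core of the pumping-lemma construction: with 5 states, pigeonhole forces a repeat within the first 5 steps.)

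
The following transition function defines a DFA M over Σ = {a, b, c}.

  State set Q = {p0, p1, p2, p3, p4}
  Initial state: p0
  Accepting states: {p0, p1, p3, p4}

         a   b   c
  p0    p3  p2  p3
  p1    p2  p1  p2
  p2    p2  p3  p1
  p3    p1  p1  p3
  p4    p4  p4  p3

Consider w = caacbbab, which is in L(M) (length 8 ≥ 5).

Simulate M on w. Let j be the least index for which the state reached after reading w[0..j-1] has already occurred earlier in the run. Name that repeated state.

Run of M on w = c a a c b b a b:
  step 0: p0  (start)
  step 1: p3  (read c: p0→p3)
  step 2: p1  (read a: p3→p1)
  step 3: p2  (read a: p1→p2)
  step 4: p1  (read c: p2→p1)   ← first repeat (p1 seen earlier)
  step 5: p1  (read b: p1→p1)
  step 6: p1  (read b: p1→p1)
  step 7: p2  (read a: p1→p2)
  step 8: p3  (read b: p2→p3)

The earliest repeat is at step j = 4: M is in p1, which it already visited at step i = 2.
With |Q| = 5, pigeonhole forces a state repeat no later than step 5; the substring read between the first and second visits to that state can be pumped.

p1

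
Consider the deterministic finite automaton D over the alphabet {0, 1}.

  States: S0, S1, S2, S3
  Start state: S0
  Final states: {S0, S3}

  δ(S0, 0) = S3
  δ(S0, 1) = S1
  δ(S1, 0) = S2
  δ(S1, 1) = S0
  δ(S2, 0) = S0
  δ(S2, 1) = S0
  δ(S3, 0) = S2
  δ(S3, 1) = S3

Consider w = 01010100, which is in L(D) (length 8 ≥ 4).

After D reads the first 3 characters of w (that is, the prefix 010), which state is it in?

S2

State sequence: S0 -0-> S3 -1-> S3 -0-> S2

After reading 3 characters, D is in state S2.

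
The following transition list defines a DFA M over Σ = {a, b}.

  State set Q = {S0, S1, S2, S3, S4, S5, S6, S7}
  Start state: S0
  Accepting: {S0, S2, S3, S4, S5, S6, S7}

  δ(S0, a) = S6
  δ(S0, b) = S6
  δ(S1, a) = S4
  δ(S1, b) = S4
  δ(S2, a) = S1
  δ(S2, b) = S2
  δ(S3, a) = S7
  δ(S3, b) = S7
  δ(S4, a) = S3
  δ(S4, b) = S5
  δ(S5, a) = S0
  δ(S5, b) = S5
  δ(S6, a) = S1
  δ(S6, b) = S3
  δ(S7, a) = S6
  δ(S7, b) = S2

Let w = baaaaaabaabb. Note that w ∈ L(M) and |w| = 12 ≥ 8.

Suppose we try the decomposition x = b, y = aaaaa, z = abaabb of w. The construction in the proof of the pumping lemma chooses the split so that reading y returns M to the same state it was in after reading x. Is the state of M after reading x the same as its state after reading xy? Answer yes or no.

State sequence: S0 -b-> S6 -a-> S1 -a-> S4 -a-> S3 -a-> S7 -a-> S6

After x (step 1): S6. After xy (step 6): S6.
They match, so y = aaaaa drives M around a cycle from S6 back to itself; pumping y any number of times keeps M in S6 before reading z, and xyⁱz ∈ L(M) for every i ≥ 0.

yes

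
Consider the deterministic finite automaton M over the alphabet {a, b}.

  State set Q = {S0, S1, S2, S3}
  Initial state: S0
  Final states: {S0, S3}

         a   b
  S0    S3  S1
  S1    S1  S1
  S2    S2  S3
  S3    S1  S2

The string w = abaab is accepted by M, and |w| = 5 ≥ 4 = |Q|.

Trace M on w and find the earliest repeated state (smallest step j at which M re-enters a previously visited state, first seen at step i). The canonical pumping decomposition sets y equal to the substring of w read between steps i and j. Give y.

State sequence: S0 -a-> S3 -b-> S2 -a-> S2 -a-> S2 -b-> S3
First repeat at step 3: S2 was already visited.

So i = 2, j = 3, giving x = w[0:2] = ab, y = w[2:3] = a, z = w[3:5] = ab.
Check: |xy| = 3 ≤ 4 and |y| = 1 ≥ 1. Reading y takes M from S2 back to S2, so every xyⁱz is accepted.

a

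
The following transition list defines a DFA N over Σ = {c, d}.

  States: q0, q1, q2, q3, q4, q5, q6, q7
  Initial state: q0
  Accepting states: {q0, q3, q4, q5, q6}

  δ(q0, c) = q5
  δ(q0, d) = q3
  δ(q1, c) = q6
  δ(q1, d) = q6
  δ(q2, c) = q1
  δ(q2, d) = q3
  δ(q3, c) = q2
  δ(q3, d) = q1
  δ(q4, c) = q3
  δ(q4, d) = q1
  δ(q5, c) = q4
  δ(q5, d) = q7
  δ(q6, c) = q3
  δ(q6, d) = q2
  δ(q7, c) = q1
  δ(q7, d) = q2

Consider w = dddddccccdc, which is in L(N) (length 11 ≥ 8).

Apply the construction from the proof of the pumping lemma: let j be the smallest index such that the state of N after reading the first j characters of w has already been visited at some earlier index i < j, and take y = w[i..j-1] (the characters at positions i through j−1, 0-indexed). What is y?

dddd

State sequence: q0 -d-> q3 -d-> q1 -d-> q6 -d-> q2 -d-> q3 -c-> q2 -c-> q1 -c-> q6 -c-> q3 -d-> q1 -c-> q6
First repeat at step 5: q3 was already visited.

So i = 1, j = 5, giving x = w[0:1] = d, y = w[1:5] = dddd, z = w[5:11] = ccccdc.
Check: |xy| = 5 ≤ 8 and |y| = 4 ≥ 1. Reading y takes N from q3 back to q3, so every xyⁱz is accepted.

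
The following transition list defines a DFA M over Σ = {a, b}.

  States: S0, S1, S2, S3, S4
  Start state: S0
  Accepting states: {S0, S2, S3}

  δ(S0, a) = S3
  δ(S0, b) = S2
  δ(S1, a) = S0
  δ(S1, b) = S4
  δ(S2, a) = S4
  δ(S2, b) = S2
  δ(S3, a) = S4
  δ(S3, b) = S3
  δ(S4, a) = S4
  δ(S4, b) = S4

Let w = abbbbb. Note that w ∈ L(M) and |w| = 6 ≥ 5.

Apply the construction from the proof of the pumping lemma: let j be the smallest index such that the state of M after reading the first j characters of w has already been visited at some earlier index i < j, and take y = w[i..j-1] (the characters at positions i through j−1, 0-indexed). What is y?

b

Run of M on w = a b b b b b:
  step 0: S0  (start)
  step 1: S3  (read a: S0→S3)
  step 2: S3  (read b: S3→S3)   ← first repeat (S3 seen earlier)
  step 3: S3  (read b: S3→S3)
  step 4: S3  (read b: S3→S3)
  step 5: S3  (read b: S3→S3)
  step 6: S3  (read b: S3→S3)

So i = 1, j = 2, giving x = w[0:1] = a, y = w[1:2] = b, z = w[2:6] = bbbb.
Check: |xy| = 2 ≤ 5 and |y| = 1 ≥ 1. Reading y takes M from S3 back to S3, so every xyⁱz is accepted.
The DFA has 5 states, so the proof of the pumping lemma guarantees a repeated state among the first 5+1 visited; the segment between the two visits is the pumpable y.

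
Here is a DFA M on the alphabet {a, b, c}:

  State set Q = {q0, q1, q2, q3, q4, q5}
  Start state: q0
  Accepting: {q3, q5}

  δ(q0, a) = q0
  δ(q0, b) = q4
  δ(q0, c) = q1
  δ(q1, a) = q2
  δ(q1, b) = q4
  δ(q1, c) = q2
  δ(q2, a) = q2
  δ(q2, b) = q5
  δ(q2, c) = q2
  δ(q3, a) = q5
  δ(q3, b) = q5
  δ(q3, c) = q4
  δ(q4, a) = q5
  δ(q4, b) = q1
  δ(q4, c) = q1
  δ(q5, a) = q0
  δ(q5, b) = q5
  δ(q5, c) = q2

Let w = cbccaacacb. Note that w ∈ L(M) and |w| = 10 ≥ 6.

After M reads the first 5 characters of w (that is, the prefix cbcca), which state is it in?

State sequence: q0 -c-> q1 -b-> q4 -c-> q1 -c-> q2 -a-> q2

After reading 5 characters, M is in state q2.

q2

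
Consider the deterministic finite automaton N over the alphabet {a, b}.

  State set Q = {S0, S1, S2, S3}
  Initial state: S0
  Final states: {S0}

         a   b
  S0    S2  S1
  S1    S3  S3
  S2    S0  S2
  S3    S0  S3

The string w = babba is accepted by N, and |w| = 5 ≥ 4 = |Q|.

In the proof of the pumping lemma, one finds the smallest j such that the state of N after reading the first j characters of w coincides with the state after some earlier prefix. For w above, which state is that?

S3

Run of N on w = b a b b a:
  step 0: S0  (start)
  step 1: S1  (read b: S0→S1)
  step 2: S3  (read a: S1→S3)
  step 3: S3  (read b: S3→S3)   ← first repeat (S3 seen earlier)
  step 4: S3  (read b: S3→S3)
  step 5: S0  (read a: S3→S0)

The earliest repeat is at step j = 3: N is in S3, which it already visited at step i = 2.
With |Q| = 4, pigeonhole forces a state repeat no later than step 4; the substring read between the first and second visits to that state can be pumped.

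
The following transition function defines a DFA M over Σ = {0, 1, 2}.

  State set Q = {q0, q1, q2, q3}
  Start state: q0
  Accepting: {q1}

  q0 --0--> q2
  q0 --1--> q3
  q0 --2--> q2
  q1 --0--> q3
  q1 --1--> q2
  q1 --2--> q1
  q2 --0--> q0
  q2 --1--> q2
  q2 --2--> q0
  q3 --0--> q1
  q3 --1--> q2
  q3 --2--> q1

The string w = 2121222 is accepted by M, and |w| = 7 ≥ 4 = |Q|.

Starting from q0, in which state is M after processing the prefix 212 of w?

q0

State sequence: q0 -2-> q2 -1-> q2 -2-> q0

After reading 3 characters, M is in state q0.
(This kind of state-tracing is the core of the pumping-lemma construction: with 4 states, pigeonhole forces a repeat within the first 4 steps.)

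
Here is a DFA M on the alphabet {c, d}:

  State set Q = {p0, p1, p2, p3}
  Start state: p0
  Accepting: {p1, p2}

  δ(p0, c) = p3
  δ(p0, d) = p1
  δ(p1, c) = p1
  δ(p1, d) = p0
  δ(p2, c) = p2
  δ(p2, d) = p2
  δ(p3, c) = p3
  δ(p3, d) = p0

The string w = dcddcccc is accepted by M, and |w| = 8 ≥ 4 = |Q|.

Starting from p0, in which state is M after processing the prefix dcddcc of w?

Run of M on the first 6 characters of w = d c d d c c:
  step 0: p0  (start)
  step 1: p1  (read d: p0→p1)
  step 2: p1  (read c: p1→p1)
  step 3: p0  (read d: p1→p0)
  step 4: p1  (read d: p0→p1)
  step 5: p1  (read c: p1→p1)
  step 6: p1  (read c: p1→p1)

After reading 6 characters, M is in state p1.
(This kind of state-tracing is the core of the pumping-lemma construction: with 4 states, pigeonhole forces a repeat within the first 4 steps.)

p1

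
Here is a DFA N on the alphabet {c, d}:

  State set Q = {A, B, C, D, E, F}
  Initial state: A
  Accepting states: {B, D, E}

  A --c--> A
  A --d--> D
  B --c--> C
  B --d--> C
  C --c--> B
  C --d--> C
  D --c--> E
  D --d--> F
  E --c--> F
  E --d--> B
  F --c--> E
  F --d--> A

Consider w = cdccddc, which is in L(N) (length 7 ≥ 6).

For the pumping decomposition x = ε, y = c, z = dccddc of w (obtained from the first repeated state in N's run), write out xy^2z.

ccdccddc

xy^2z = ε·c·c·dccddc = ccdccddc.
Reading y = c takes N from A back to A, so after x·y·y the machine is still in A, and z then leads to the accepting state E. Hence ccdccddc ∈ L(N).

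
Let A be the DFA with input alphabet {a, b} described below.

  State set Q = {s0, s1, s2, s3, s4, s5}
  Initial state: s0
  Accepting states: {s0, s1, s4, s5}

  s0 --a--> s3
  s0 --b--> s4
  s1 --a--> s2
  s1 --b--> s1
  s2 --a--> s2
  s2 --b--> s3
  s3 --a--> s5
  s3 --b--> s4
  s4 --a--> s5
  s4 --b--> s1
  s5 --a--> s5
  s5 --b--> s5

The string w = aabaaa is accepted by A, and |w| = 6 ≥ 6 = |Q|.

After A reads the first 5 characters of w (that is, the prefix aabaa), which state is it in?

s5

Run of A on the first 5 characters of w = a a b a a:
  step 0: s0  (start)
  step 1: s3  (read a: s0→s3)
  step 2: s5  (read a: s3→s5)
  step 3: s5  (read b: s5→s5)
  step 4: s5  (read a: s5→s5)
  step 5: s5  (read a: s5→s5)

After reading 5 characters, A is in state s5.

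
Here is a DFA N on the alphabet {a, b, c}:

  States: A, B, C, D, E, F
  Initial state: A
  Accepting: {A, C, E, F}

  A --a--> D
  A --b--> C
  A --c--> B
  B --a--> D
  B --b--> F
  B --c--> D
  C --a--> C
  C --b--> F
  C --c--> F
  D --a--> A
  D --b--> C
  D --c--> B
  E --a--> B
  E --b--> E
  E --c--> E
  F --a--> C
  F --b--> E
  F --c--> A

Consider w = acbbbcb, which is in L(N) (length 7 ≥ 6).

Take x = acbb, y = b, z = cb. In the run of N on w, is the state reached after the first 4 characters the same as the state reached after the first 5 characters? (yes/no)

State sequence: A -a-> D -c-> B -b-> F -b-> E -b-> E

After x (step 4): E. After xy (step 5): E.
They match, so y = b drives N around a cycle from E back to itself; pumping y any number of times keeps N in E before reading z, and xyⁱz ∈ L(N) for every i ≥ 0.

yes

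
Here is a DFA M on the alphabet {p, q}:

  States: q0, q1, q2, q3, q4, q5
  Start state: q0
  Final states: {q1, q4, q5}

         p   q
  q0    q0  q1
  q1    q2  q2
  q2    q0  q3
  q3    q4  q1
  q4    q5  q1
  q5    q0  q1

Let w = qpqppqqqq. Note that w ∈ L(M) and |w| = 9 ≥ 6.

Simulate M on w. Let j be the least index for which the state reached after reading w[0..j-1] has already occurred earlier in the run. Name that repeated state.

q1

Run of M on w = q p q p p q q q q:
  step 0: q0  (start)
  step 1: q1  (read q: q0→q1)
  step 2: q2  (read p: q1→q2)
  step 3: q3  (read q: q2→q3)
  step 4: q4  (read p: q3→q4)
  step 5: q5  (read p: q4→q5)
  step 6: q1  (read q: q5→q1)   ← first repeat (q1 seen earlier)
  step 7: q2  (read q: q1→q2)
  step 8: q3  (read q: q2→q3)
  step 9: q1  (read q: q3→q1)

The earliest repeat is at step j = 6: M is in q1, which it already visited at step i = 1.
Pumping length from the standard proof: p = 6 (the number of states). The repeated state found above gives |xy| = j ≤ 6 and |y| = j − i ≥ 1.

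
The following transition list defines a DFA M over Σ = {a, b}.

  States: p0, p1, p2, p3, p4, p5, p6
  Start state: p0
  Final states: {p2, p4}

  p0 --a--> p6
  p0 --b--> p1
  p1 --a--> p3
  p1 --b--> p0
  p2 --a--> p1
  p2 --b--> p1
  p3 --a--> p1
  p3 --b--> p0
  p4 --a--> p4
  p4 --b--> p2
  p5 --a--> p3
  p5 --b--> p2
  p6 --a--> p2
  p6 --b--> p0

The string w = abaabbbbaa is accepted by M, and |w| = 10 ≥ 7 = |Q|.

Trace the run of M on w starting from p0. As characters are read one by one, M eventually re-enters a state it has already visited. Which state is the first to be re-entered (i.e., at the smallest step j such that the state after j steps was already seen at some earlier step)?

p0

State sequence: p0 -a-> p6 -b-> p0 -a-> p6 -a-> p2 -b-> p1 -b-> p0 -b-> p1 -b-> p0 -a-> p6 -a-> p2
First repeat at step 2: p0 was already visited.

The earliest repeat is at step j = 2: M is in p0, which it already visited at step i = 0.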